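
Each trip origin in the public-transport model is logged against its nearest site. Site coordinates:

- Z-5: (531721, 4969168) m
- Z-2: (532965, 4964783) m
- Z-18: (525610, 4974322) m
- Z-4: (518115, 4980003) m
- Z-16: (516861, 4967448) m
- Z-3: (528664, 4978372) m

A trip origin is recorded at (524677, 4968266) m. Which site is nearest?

Squared distances to each site:
Z-5: 50431540.000; Z-2: 80822233.000; Z-18: 37545625.000; Z-4: 180817013.000; Z-16: 61758980.000; Z-3: 118027405.000.
Minimum at Z-18.

Z-18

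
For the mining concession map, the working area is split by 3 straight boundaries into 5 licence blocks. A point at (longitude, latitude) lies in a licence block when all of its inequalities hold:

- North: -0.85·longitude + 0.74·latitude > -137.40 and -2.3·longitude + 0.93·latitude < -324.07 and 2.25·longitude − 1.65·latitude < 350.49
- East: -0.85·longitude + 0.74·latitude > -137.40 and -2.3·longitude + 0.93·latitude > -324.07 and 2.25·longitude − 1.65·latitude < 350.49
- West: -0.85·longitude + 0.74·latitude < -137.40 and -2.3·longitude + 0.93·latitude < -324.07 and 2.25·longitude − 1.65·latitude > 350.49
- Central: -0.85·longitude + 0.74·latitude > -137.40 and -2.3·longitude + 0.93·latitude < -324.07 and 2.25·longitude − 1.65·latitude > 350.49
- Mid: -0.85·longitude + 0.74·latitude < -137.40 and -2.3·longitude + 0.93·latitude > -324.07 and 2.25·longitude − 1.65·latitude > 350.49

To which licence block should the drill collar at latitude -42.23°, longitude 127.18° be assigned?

-0.85·127.18 + 0.74·-42.23 = -139.353, which is < -137.40
-2.3·127.18 + 0.93·-42.23 = -331.788, which is < -324.07
2.25·127.18 − 1.65·-42.23 = 355.835, which is > 350.49
This sign pattern matches West.

West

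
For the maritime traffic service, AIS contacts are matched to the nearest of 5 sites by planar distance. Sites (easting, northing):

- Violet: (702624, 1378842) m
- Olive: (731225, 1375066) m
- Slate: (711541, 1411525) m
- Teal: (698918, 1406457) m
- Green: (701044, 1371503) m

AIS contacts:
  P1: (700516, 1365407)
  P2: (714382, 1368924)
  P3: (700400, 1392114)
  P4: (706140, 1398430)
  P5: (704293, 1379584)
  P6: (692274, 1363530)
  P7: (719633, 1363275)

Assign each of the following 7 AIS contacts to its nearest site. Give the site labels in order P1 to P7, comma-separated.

Green, Green, Violet, Teal, Violet, Green, Olive

P1 → Green (d²=37440000.00)
P2 → Green (d²=184553485.00)
P3 → Violet (d²=181092160.00)
P4 → Teal (d²=116590013.00)
P5 → Violet (d²=3336125.00)
P6 → Green (d²=140481629.00)
P7 → Olive (d²=273402145.00)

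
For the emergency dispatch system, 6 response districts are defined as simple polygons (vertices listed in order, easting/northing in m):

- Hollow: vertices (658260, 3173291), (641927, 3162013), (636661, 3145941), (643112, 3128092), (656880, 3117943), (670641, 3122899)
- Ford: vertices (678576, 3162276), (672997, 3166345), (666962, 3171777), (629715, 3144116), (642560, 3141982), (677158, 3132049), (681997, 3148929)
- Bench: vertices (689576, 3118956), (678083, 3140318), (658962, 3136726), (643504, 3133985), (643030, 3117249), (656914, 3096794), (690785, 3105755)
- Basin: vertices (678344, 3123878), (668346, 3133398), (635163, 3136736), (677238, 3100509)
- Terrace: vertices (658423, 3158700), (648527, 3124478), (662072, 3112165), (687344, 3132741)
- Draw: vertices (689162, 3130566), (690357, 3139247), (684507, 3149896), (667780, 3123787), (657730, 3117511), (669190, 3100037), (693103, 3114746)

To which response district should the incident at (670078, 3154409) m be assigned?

Cast a ray rightward from (670078, 3154409). For each polygon, the edges (by vertex number in listed order) whose endpoints lie on opposite sides of northing = 3154409, where each meets that height, and whether that is right or left of the point:
Hollow: 2–3 at easting≈639435.5 (left), 6–1 at easting≈662899.2 (left) → 0 crossings.
Ford: 3–4 at easting≈643575.1 (left), 7–1 at easting≈680592.4 (right) → 1 crossing.
Bench: no edge straddles that height → 0 crossings.
Basin: no edge straddles that height → 0 crossings.
Terrace: 1–2 at easting≈657182.2 (left), 4–1 at easting≈663203.6 (left) → 0 crossings.
Draw: no edge straddles that height → 0 crossings.
Only Ford has an odd count, so the point is inside Ford.

Ford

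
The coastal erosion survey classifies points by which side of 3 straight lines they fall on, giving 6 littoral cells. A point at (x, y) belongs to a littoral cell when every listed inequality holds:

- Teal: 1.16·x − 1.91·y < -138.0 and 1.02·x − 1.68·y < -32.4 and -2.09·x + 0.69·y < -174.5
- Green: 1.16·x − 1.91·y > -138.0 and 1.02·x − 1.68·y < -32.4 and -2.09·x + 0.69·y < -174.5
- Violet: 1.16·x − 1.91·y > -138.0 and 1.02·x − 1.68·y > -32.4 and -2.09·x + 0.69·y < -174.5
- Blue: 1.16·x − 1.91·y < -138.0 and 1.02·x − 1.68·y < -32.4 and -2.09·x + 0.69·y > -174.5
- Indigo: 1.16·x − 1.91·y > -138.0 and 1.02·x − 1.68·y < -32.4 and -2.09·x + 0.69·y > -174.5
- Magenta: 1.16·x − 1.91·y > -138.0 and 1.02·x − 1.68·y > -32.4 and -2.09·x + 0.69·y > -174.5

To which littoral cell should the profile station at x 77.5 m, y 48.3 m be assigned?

Magenta

1.16·77.5 − 1.91·48.3 = -2.353, which is > -138.0
1.02·77.5 − 1.68·48.3 = -2.094, which is > -32.4
-2.09·77.5 + 0.69·48.3 = -128.648, which is > -174.5
This sign pattern matches Magenta.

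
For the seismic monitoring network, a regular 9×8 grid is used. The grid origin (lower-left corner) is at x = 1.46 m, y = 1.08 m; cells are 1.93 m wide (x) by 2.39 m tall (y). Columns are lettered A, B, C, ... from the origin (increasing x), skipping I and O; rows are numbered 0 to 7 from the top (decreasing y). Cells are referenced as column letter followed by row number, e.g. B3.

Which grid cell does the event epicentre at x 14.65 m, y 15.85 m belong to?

G1

Column index: ⌊(14.65 − 1.46) / 1.93⌋ = ⌊6.834⌋ = 6 → column G
Row offset from origin: ⌊(15.85 − 1.08) / 2.39⌋ = ⌊6.180⌋ = 6 → row 1 (counted from top)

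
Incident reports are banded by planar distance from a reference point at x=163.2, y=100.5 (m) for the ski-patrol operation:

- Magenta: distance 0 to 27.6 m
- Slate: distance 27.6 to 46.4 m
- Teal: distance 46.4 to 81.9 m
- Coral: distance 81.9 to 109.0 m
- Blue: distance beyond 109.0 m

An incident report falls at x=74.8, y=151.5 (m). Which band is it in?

Distance = √((74.8−163.2)² + (151.5−100.5)²) = √(7814.560 + 2601.000) = 102.057 m.
81.9 ≤ 102.057 < 109.0 → Coral.

Coral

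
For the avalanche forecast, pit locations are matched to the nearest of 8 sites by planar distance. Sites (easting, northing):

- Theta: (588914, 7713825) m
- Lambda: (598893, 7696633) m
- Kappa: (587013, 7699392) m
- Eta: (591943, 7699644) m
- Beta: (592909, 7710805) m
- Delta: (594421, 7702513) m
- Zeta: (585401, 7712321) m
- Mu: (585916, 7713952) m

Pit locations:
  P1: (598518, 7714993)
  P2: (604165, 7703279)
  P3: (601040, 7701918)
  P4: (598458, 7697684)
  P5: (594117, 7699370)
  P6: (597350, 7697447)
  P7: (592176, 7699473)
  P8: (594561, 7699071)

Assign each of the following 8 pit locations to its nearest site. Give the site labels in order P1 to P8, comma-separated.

P1 → Beta (d²=49000225.00)
P2 → Lambda (d²=71963300.00)
P3 → Lambda (d²=32540834.00)
P4 → Lambda (d²=1293826.00)
P5 → Eta (d²=4801352.00)
P6 → Lambda (d²=3043445.00)
P7 → Eta (d²=83530.00)
P8 → Eta (d²=7182253.00)

Beta, Lambda, Lambda, Lambda, Eta, Lambda, Eta, Eta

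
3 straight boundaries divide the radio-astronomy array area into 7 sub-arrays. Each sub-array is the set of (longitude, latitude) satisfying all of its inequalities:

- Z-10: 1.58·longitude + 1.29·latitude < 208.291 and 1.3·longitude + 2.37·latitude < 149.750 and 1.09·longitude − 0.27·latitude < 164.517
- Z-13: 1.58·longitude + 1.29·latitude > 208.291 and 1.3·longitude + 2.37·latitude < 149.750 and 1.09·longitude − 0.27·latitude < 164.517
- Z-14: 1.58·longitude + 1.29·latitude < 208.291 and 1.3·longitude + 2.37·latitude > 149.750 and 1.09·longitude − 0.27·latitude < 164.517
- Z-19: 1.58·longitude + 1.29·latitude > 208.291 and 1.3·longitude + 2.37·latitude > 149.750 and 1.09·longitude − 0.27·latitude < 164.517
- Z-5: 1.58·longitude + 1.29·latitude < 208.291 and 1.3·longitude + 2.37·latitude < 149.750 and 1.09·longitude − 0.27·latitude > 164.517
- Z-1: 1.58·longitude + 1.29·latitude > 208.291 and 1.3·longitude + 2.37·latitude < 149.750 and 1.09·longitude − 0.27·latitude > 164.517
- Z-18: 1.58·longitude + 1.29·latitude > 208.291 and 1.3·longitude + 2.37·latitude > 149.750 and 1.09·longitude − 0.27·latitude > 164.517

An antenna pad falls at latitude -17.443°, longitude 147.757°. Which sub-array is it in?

1.58·147.757 + 1.29·-17.443 = 210.955, which is > 208.291
1.3·147.757 + 2.37·-17.443 = 150.744, which is > 149.750
1.09·147.757 − 0.27·-17.443 = 165.765, which is > 164.517
This sign pattern matches Z-18.

Z-18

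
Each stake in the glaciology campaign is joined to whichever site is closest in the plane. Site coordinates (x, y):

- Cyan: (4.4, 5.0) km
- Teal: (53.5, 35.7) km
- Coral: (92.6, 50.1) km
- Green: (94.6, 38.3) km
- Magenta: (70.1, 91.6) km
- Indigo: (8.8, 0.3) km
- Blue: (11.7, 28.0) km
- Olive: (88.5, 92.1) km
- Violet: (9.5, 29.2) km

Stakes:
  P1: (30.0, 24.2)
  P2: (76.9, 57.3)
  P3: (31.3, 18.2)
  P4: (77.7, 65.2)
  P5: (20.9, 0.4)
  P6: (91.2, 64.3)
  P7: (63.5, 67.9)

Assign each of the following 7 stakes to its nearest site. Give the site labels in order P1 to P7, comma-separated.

Blue, Coral, Blue, Coral, Indigo, Coral, Magenta

P1 → Blue (d²=349.33)
P2 → Coral (d²=298.33)
P3 → Blue (d²=480.20)
P4 → Coral (d²=450.02)
P5 → Indigo (d²=146.42)
P6 → Coral (d²=203.60)
P7 → Magenta (d²=605.25)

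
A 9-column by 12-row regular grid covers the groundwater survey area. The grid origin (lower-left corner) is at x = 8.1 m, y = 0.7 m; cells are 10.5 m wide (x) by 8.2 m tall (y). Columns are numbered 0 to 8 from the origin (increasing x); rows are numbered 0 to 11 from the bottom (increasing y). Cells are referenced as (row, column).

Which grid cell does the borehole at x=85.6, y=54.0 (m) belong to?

Column index: ⌊(85.6 − 8.1) / 10.5⌋ = ⌊7.381⌋ = 7
Row offset from origin: ⌊(54.0 − 0.7) / 8.2⌋ = ⌊6.500⌋ = 6 → row 6

(6, 7)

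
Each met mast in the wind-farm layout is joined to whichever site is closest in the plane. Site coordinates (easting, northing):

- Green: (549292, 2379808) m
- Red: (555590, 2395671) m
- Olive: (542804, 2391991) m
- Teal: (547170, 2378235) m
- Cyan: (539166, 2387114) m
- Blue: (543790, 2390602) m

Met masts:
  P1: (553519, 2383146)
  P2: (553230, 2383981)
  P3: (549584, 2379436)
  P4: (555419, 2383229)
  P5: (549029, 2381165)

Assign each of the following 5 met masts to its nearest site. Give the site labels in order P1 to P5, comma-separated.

P1 → Green (d²=29009773.00)
P2 → Green (d²=32921773.00)
P3 → Green (d²=223648.00)
P4 → Green (d²=49243370.00)
P5 → Green (d²=1910618.00)

Green, Green, Green, Green, Green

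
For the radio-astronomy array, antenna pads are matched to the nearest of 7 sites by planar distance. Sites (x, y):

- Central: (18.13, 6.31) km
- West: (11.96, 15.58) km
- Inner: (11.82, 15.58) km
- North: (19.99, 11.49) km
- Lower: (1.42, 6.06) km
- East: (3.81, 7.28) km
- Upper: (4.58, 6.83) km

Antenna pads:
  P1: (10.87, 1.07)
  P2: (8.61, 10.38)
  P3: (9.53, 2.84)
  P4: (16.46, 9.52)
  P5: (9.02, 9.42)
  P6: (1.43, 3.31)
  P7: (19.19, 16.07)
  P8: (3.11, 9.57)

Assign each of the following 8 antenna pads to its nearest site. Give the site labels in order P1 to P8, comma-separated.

Upper, Upper, Upper, Central, Upper, Lower, North, East

P1 → Upper (d²=72.74)
P2 → Upper (d²=28.84)
P3 → Upper (d²=40.42)
P4 → Central (d²=13.09)
P5 → Upper (d²=26.42)
P6 → Lower (d²=7.56)
P7 → North (d²=21.62)
P8 → East (d²=5.73)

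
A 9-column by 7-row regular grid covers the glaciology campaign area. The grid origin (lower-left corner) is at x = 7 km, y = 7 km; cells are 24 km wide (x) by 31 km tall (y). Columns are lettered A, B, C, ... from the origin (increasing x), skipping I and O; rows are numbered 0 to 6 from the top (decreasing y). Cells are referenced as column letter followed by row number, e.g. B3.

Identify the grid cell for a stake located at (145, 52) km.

Column index: ⌊(145 − 7) / 24⌋ = ⌊5.750⌋ = 5 → column F
Row offset from origin: ⌊(52 − 7) / 31⌋ = ⌊1.452⌋ = 1 → row 5 (counted from top)

F5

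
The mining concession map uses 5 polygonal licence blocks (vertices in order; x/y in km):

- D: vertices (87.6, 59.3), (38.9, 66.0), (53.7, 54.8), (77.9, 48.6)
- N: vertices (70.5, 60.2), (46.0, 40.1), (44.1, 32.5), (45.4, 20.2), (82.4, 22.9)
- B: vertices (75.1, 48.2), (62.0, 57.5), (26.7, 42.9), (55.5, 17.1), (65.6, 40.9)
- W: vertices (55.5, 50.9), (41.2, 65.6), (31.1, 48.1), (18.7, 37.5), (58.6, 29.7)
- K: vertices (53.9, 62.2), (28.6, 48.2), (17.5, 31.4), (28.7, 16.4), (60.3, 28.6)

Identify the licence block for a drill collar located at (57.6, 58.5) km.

D

Cast a ray rightward from (57.6, 58.5). For each polygon, the edges (by vertex number in listed order) whose endpoints lie on opposite sides of y = 58.5, where each meets that height, and whether that is right or left of the point:
D: 2–3 at x≈48.81 (left), 4–1 at x≈86.87 (right) → 1 crossing.
N: 1–2 at x≈68.43 (right), 5–1 at x≈71.04 (right) → 2 crossings.
B: no edge straddles that height → 0 crossings.
W: 1–2 at x≈48.11 (left), 2–3 at x≈37.10 (left) → 0 crossings.
K: 1–2 at x≈47.21 (left), 5–1 at x≈54.60 (left) → 0 crossings.
Only D has an odd count, so the point is inside D.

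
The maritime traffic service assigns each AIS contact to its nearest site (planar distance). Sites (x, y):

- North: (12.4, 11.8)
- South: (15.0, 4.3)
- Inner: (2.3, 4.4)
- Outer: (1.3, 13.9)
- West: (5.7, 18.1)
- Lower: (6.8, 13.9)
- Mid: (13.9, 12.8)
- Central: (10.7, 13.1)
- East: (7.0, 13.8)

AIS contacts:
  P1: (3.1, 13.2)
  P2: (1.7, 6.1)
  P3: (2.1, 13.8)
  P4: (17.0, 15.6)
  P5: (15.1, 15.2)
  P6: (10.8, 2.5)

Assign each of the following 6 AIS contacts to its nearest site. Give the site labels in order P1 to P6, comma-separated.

Outer, Inner, Outer, Mid, Mid, South

P1 → Outer (d²=3.73)
P2 → Inner (d²=3.25)
P3 → Outer (d²=0.65)
P4 → Mid (d²=17.45)
P5 → Mid (d²=7.20)
P6 → South (d²=20.88)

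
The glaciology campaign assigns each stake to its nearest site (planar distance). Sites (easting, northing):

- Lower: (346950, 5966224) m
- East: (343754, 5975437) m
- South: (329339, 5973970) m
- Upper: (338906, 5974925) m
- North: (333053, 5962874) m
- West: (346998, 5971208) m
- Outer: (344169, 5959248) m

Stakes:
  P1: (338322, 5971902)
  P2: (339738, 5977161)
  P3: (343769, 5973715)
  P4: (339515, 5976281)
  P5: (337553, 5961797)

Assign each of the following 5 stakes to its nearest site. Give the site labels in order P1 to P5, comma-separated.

P1 → Upper (d²=9479585.00)
P2 → Upper (d²=5691920.00)
P3 → East (d²=2965509.00)
P4 → Upper (d²=2209617.00)
P5 → North (d²=21409929.00)

Upper, Upper, East, Upper, North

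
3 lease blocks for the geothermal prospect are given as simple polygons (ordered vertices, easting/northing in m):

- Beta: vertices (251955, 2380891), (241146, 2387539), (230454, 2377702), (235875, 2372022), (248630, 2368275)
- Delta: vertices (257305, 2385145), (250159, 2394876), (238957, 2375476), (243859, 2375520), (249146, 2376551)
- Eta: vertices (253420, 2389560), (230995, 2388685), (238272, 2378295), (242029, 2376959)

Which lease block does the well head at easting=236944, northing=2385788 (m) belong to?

Eta

Cast a ray rightward from (236944, 2385788). For each polygon, the edges (by vertex number in listed order) whose endpoints lie on opposite sides of northing = 2385788, where each meets that height, and whether that is right or left of the point:
Beta: 1–2 at easting≈243993.0 (right), 2–3 at easting≈239242.8 (right) → 2 crossings.
Delta: 1–2 at easting≈256832.8 (right), 2–3 at easting≈244911.4 (right) → 2 crossings.
Eta: 2–3 at easting≈233024.0 (left), 4–1 at easting≈250010.2 (right) → 1 crossing.
Only Eta has an odd count, so the point is inside Eta.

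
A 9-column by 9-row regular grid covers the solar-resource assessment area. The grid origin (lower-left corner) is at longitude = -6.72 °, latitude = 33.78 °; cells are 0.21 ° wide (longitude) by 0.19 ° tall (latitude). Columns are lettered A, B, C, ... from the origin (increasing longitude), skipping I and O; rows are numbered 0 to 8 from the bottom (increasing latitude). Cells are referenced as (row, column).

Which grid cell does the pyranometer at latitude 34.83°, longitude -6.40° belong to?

Column index: ⌊(-6.40 − -6.72) / 0.21⌋ = ⌊1.524⌋ = 1 → column B
Row offset from origin: ⌊(34.83 − 33.78) / 0.19⌋ = ⌊5.526⌋ = 5 → row 5

(5, B)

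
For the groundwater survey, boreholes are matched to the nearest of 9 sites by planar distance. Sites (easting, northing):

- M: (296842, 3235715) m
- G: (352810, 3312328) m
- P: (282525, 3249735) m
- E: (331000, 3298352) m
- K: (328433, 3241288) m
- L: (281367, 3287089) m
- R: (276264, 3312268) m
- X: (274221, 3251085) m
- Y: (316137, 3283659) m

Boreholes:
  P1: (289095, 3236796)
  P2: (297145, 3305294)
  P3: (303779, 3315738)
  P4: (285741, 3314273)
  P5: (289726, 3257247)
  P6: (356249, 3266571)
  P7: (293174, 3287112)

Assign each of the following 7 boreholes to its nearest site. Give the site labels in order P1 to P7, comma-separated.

P1 → M (d²=61184570.00)
P2 → R (d²=484652837.00)
P3 → R (d²=769116125.00)
P4 → R (d²=93833554.00)
P5 → P (d²=108284545.00)
P6 → K (d²=1412959945.00)
P7 → L (d²=139405778.00)

M, R, R, R, P, K, L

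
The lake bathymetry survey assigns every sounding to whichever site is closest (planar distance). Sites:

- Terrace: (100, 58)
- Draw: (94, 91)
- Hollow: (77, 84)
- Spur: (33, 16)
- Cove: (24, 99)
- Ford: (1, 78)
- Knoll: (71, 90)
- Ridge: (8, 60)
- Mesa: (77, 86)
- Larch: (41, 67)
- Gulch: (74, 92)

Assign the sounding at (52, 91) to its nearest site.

Squared distances to each site:
Terrace: 3393.000; Draw: 1764.000; Hollow: 674.000; Spur: 5986.000; Cove: 848.000; Ford: 2770.000; Knoll: 362.000; Ridge: 2897.000; Mesa: 650.000; Larch: 697.000; Gulch: 485.000.
Minimum at Knoll.

Knoll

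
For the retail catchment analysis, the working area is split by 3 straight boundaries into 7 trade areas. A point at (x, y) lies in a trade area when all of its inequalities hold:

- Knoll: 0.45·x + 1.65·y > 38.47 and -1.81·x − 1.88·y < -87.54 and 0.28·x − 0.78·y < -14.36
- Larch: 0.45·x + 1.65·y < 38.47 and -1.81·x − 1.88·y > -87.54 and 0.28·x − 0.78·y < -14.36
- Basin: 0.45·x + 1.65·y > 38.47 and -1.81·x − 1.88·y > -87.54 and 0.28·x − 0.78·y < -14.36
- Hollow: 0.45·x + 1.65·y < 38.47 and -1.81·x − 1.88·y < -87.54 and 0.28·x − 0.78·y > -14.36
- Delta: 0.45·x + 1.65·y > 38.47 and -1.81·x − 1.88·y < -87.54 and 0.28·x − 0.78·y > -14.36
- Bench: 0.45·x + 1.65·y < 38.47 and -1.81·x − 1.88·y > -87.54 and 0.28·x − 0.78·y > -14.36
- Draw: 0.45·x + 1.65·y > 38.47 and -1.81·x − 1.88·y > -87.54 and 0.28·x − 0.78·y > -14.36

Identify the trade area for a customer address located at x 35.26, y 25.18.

Delta

0.45·35.26 + 1.65·25.18 = 57.414, which is > 38.47
-1.81·35.26 − 1.88·25.18 = -111.159, which is < -87.54
0.28·35.26 − 0.78·25.18 = -9.768, which is > -14.36
This sign pattern matches Delta.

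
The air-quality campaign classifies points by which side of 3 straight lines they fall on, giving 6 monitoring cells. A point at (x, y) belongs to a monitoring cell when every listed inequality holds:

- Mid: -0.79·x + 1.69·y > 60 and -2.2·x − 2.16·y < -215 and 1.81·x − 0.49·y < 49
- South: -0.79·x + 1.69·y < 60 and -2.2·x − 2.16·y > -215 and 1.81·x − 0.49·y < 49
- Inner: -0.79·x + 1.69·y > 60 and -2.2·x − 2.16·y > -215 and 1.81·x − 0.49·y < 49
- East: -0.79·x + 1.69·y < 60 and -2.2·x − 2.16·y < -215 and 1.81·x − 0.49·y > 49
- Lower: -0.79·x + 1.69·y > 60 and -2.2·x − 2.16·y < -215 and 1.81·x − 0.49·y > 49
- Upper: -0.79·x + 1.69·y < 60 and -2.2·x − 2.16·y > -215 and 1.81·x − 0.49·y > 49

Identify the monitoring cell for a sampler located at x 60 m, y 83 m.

Lower

-0.79·60 + 1.69·83 = 92.870, which is > 60
-2.2·60 − 2.16·83 = -311.280, which is < -215
1.81·60 − 0.49·83 = 67.930, which is > 49
This sign pattern matches Lower.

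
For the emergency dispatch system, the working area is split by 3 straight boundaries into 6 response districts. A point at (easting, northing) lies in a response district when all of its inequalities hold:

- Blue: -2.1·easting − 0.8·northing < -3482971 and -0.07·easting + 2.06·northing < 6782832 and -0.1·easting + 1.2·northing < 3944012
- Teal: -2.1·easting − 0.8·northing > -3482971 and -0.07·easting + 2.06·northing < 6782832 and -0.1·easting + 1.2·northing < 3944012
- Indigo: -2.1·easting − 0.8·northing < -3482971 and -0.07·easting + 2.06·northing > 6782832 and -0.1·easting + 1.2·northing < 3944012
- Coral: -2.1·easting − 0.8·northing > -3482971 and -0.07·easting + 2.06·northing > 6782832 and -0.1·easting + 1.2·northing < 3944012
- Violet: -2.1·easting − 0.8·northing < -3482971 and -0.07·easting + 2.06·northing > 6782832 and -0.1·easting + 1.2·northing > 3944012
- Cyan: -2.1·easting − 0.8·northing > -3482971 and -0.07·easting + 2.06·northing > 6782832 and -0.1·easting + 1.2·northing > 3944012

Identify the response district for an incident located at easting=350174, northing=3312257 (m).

-2.1·350174 − 0.8·3312257 = -3385171.000, which is > -3482971
-0.07·350174 + 2.06·3312257 = 6798737.240, which is > 6782832
-0.1·350174 + 1.2·3312257 = 3939691.000, which is < 3944012
This sign pattern matches Coral.

Coral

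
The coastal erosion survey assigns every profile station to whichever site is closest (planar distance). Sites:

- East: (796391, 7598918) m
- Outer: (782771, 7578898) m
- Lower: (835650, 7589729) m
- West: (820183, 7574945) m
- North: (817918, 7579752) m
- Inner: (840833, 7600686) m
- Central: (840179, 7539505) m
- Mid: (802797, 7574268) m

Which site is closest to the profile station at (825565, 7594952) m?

Squared distances to each site:
East: 866851432.000; Outer: 2089057352.000; Lower: 128986954.000; West: 429245973.000; North: 289516609.000; Inner: 265990580.000; Central: 3287938805.000; Mid: 946209680.000.
Minimum at Lower.

Lower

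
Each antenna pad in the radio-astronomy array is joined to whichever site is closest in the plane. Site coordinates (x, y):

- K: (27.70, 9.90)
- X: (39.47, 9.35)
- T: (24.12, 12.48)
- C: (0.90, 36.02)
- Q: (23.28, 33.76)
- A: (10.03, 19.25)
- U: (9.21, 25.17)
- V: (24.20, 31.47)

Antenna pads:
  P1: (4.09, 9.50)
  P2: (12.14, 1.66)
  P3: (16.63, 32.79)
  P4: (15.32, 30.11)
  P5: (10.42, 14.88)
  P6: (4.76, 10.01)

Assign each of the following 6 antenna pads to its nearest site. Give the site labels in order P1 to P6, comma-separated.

P1 → A (d²=130.35)
P2 → T (d²=260.59)
P3 → Q (d²=45.16)
P4 → U (d²=61.74)
P5 → A (d²=19.25)
P6 → A (d²=113.15)

A, T, Q, U, A, A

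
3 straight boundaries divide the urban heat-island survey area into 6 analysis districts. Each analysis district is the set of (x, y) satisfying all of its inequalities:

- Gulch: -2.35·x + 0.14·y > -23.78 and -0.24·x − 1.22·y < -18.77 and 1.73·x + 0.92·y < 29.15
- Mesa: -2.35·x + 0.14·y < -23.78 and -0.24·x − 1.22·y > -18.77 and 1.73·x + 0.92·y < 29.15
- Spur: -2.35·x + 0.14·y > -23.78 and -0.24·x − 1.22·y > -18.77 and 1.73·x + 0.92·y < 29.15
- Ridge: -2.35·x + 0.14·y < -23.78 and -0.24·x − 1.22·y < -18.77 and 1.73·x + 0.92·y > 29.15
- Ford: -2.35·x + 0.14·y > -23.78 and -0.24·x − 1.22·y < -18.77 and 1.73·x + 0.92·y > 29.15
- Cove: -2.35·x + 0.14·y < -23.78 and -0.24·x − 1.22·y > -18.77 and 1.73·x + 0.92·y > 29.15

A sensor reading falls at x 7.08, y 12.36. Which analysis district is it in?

Spur

-2.35·7.08 + 0.14·12.36 = -14.908, which is > -23.78
-0.24·7.08 − 1.22·12.36 = -16.778, which is > -18.77
1.73·7.08 + 0.92·12.36 = 23.620, which is < 29.15
This sign pattern matches Spur.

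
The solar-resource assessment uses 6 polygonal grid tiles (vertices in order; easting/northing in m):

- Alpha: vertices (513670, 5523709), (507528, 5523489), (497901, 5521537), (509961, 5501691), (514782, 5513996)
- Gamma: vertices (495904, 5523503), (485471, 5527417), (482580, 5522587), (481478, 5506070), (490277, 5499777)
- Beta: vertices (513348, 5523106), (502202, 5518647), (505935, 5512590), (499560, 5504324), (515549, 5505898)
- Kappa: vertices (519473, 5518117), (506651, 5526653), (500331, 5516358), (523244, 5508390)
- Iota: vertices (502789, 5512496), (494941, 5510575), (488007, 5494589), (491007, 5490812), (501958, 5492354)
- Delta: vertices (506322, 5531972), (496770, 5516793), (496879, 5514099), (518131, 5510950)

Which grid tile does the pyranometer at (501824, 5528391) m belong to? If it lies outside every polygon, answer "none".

none

Cast a ray rightward from (501824, 5528391). For each polygon, the edges (by vertex number in listed order) whose endpoints lie on opposite sides of northing = 5528391, where each meets that height, and whether that is right or left of the point:
Alpha: no edge straddles that height → 0 crossings.
Gamma: no edge straddles that height → 0 crossings.
Beta: no edge straddles that height → 0 crossings.
Kappa: no edge straddles that height → 0 crossings.
Iota: no edge straddles that height → 0 crossings.
Delta: 1–2 at easting≈504068.5 (right), 4–1 at easting≈508333.6 (right) → 2 crossings.
All counts are even, so the point lies outside every listed polygon.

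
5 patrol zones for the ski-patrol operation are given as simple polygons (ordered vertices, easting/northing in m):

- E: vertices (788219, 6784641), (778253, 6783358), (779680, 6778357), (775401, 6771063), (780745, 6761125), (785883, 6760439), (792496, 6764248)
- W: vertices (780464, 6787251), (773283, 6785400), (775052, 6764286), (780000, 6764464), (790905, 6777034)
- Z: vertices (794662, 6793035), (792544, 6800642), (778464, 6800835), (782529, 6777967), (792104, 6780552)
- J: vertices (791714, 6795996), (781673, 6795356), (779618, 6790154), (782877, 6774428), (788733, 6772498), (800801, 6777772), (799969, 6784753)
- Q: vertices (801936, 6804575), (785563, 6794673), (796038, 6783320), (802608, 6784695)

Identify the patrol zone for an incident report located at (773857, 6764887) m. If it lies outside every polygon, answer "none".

Cast a ray rightward from (773857, 6764887). For each polygon, the edges (by vertex number in listed order) whose endpoints lie on opposite sides of northing = 6764887, where each meets that height, and whether that is right or left of the point:
E: 4–5 at easting≈778722.0 (right), 7–1 at easting≈792362.0 (right) → 2 crossings.
W: 2–3 at easting≈775001.6 (right), 4–5 at easting≈780367.0 (right) → 2 crossings.
Z: no edge straddles that height → 0 crossings.
J: no edge straddles that height → 0 crossings.
Q: no edge straddles that height → 0 crossings.
All counts are even, so the point lies outside every listed polygon.

none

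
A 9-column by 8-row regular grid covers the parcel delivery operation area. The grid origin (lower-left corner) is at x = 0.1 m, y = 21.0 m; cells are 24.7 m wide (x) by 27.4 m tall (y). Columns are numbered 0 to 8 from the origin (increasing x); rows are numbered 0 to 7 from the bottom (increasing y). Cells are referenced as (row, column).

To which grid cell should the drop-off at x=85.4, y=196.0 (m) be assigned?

Column index: ⌊(85.4 − 0.1) / 24.7⌋ = ⌊3.453⌋ = 3
Row offset from origin: ⌊(196.0 − 21.0) / 27.4⌋ = ⌊6.387⌋ = 6 → row 6

(6, 3)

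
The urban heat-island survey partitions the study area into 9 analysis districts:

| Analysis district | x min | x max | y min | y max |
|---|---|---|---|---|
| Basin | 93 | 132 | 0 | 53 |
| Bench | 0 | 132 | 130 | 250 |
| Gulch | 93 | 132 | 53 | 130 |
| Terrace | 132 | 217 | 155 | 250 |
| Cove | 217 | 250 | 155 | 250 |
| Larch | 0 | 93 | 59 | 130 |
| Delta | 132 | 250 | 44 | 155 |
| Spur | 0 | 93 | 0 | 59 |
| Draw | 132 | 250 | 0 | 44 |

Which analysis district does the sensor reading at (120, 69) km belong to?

Gulch

The point has x = 120 and y = 69.
Only Gulch satisfies 93 ≤ x ≤ 132 and 53 ≤ y ≤ 130.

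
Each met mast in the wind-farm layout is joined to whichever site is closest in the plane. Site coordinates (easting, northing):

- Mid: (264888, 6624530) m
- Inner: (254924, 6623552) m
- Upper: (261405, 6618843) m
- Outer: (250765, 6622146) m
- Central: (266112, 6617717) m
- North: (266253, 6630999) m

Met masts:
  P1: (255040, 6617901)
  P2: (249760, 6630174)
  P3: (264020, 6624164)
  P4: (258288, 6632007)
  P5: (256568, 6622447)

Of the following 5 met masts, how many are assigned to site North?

P1 → Inner
P2 → Outer
P3 → Mid
P4 → North
P5 → Inner
1 of the 5 goes to North.

1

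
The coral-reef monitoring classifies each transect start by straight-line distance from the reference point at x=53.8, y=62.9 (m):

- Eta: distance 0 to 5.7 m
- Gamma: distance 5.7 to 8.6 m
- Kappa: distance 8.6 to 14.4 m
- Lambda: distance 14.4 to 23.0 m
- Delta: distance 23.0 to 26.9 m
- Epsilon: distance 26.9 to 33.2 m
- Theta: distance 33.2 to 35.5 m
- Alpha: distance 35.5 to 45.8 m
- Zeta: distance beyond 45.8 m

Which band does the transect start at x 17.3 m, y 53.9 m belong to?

Alpha

Distance = √((17.3−53.8)² + (53.9−62.9)²) = √(1332.250 + 81.000) = 37.593 m.
35.5 ≤ 37.593 < 45.8 → Alpha.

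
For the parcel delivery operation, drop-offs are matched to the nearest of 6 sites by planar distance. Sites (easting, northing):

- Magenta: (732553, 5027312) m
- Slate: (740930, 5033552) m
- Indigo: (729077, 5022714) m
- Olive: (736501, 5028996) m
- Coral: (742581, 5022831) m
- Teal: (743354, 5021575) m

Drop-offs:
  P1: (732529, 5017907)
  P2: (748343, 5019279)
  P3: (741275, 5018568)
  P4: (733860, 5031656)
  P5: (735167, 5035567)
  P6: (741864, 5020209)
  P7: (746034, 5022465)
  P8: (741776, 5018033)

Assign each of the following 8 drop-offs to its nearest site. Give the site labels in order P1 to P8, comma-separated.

P1 → Indigo (d²=35023553.00)
P2 → Teal (d²=30161737.00)
P3 → Teal (d²=13364290.00)
P4 → Olive (d²=14050481.00)
P5 → Slate (d²=37272394.00)
P6 → Teal (d²=4086056.00)
P7 → Teal (d²=7974500.00)
P8 → Teal (d²=15035848.00)

Indigo, Teal, Teal, Olive, Slate, Teal, Teal, Teal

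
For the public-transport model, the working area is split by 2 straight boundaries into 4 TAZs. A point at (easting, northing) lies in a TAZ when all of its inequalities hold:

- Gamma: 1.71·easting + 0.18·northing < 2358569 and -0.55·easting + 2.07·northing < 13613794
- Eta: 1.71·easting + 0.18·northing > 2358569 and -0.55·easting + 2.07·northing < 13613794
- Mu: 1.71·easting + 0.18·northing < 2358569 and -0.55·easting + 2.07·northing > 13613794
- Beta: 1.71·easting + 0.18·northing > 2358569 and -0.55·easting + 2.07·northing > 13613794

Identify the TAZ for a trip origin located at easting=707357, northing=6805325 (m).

Beta

1.71·707357 + 0.18·6805325 = 2434538.970, which is > 2358569
-0.55·707357 + 2.07·6805325 = 13697976.400, which is > 13613794
This sign pattern matches Beta.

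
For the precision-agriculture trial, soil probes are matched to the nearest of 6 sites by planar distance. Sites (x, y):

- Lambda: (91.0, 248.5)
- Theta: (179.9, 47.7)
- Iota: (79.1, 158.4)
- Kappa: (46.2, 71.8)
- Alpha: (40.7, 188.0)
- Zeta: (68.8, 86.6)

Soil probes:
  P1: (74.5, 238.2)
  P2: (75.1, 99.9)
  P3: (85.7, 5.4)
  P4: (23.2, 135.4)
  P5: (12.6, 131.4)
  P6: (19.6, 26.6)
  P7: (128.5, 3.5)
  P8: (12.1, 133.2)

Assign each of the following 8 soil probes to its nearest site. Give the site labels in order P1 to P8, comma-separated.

Lambda, Zeta, Kappa, Alpha, Alpha, Kappa, Theta, Alpha

P1 → Lambda (d²=378.34)
P2 → Zeta (d²=216.58)
P3 → Kappa (d²=5969.21)
P4 → Alpha (d²=3073.01)
P5 → Alpha (d²=3993.17)
P6 → Kappa (d²=2750.60)
P7 → Theta (d²=4595.60)
P8 → Alpha (d²=3821.00)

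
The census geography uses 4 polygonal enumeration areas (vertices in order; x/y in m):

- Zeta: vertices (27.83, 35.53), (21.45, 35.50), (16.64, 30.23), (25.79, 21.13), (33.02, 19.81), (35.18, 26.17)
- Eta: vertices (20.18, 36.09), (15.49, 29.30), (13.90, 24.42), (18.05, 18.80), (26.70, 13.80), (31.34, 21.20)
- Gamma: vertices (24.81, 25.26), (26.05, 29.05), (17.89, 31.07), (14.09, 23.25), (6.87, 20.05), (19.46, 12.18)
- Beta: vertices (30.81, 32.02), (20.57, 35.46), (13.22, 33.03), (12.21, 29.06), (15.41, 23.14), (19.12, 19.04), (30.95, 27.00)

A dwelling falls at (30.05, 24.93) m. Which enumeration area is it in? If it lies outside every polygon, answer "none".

Zeta

Cast a ray rightward from (30.05, 24.93). For each polygon, the edges (by vertex number in listed order) whose endpoints lie on opposite sides of y = 24.93, where each meets that height, and whether that is right or left of the point:
Zeta: 3–4 at x≈21.969 (left), 5–6 at x≈34.759 (right) → 1 crossing.
Eta: 2–3 at x≈14.066 (left), 6–1 at x≈28.544 (left) → 0 crossings.
Gamma: 3–4 at x≈14.906 (left), 6–1 at x≈24.675 (left) → 0 crossings.
Beta: 4–5 at x≈14.442 (left), 6–7 at x≈27.874 (left) → 0 crossings.
Only Zeta has an odd count, so the point is inside Zeta.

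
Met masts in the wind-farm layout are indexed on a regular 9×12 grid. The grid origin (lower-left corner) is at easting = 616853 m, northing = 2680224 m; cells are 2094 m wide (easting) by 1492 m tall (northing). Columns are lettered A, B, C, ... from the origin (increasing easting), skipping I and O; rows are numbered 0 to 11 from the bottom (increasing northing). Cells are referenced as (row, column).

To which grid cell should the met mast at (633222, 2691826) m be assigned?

(7, H)

Column index: ⌊(633222 − 616853) / 2094⌋ = ⌊7.817⌋ = 7 → column H
Row offset from origin: ⌊(2691826 − 2680224) / 1492⌋ = ⌊7.776⌋ = 7 → row 7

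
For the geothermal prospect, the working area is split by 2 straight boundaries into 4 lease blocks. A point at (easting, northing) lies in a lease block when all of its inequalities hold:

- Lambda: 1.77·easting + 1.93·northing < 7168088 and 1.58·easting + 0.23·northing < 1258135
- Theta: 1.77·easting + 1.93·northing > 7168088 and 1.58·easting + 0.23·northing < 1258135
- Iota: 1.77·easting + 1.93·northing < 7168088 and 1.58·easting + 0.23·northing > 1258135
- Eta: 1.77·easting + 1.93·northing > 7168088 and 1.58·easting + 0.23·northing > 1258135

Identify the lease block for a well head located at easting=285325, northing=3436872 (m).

1.77·285325 + 1.93·3436872 = 7138188.210, which is < 7168088
1.58·285325 + 0.23·3436872 = 1241294.060, which is < 1258135
This sign pattern matches Lambda.

Lambda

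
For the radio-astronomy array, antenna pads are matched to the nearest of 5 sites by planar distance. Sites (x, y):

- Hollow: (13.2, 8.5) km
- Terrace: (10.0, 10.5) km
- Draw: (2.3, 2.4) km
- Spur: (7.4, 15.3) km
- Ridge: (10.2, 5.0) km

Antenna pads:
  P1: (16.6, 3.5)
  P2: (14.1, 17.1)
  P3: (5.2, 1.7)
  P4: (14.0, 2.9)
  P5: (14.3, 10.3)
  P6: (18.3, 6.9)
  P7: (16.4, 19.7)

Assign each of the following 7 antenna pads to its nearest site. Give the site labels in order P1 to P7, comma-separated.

P1 → Hollow (d²=36.56)
P2 → Spur (d²=48.13)
P3 → Draw (d²=8.90)
P4 → Ridge (d²=18.85)
P5 → Hollow (d²=4.45)
P6 → Hollow (d²=28.57)
P7 → Spur (d²=100.36)

Hollow, Spur, Draw, Ridge, Hollow, Hollow, Spur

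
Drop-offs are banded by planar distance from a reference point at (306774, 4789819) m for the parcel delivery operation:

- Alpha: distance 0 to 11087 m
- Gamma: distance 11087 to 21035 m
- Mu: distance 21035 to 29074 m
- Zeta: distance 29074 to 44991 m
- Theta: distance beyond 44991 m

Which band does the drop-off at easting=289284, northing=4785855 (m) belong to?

Distance = √((289284−306774)² + (4785855−4789819)²) = √(305900100.000 + 15713296.000) = 17933.583 m.
11087 ≤ 17933.583 < 21035 → Gamma.

Gamma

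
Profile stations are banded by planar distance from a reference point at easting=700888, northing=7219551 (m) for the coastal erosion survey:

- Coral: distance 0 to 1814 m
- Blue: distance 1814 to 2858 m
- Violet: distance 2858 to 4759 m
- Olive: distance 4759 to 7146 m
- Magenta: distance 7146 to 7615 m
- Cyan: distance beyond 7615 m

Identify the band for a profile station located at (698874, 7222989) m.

Violet

Distance = √((698874−700888)² + (7222989−7219551)²) = √(4056196.000 + 11819844.000) = 3984.475 m.
2858 ≤ 3984.475 < 4759 → Violet.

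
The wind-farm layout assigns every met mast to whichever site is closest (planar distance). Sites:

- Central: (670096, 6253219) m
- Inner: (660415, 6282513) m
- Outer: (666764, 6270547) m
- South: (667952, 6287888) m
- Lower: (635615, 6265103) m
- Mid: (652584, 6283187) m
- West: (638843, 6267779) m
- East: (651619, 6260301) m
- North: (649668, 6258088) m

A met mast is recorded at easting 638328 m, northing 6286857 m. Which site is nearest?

Squared distances to each site:
Central: 2140720868.000; Inner: 506705905.000; Outer: 1074622196.000; South: 878644337.000; Lower: 480596885.000; Mid: 216702436.000; West: 364235309.000; East: 881871817.000; North: 956250961.000.
Minimum at Mid.

Mid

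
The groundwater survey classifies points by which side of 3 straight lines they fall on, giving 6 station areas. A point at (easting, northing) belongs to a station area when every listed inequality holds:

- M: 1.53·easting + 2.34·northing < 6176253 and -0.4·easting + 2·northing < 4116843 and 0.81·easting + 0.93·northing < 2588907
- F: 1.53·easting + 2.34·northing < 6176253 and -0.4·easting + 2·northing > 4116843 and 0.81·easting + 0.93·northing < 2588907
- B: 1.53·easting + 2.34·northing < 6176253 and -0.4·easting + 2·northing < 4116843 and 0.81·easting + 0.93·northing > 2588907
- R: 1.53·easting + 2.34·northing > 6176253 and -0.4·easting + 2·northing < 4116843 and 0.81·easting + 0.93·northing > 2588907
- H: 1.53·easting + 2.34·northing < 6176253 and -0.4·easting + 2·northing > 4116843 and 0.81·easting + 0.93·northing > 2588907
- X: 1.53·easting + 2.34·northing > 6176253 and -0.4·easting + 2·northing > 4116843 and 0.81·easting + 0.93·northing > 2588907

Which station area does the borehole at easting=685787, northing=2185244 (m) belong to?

1.53·685787 + 2.34·2185244 = 6162725.070, which is < 6176253
-0.4·685787 + 2·2185244 = 4096173.200, which is < 4116843
0.81·685787 + 0.93·2185244 = 2587764.390, which is < 2588907
This sign pattern matches M.

M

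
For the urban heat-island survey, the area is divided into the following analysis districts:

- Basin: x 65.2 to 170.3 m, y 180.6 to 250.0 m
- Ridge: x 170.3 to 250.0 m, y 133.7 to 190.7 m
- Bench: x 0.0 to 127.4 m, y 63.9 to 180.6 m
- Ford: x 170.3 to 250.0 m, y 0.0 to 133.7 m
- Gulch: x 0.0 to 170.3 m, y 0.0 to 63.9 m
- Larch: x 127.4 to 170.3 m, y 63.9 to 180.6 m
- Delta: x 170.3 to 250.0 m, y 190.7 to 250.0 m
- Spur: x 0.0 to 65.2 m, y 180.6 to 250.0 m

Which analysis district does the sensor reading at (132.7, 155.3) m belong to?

Larch

The point has x = 132.7 and y = 155.3.
Only Larch satisfies 127.4 ≤ x ≤ 170.3 and 63.9 ≤ y ≤ 180.6.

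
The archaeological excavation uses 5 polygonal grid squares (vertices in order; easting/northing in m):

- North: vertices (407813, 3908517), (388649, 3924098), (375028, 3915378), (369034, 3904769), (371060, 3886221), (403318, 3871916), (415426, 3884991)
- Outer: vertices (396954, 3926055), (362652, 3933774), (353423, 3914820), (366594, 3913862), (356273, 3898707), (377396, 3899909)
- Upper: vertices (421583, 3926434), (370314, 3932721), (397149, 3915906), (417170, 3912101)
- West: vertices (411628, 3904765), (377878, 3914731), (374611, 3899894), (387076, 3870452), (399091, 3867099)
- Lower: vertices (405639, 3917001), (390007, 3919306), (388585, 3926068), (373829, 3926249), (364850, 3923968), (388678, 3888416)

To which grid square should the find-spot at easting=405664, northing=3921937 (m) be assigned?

Upper

Cast a ray rightward from (405664, 3921937). For each polygon, the edges (by vertex number in listed order) whose endpoints lie on opposite sides of northing = 3921937, where each meets that height, and whether that is right or left of the point:
North: 1–2 at easting≈391306.9 (left), 2–3 at easting≈385273.4 (left) → 0 crossings.
Outer: 2–3 at easting≈356888.4 (left), 6–1 at easting≈393873.6 (left) → 0 crossings.
Upper: 2–3 at easting≈387524.1 (left), 4–1 at easting≈420198.4 (right) → 1 crossing.
West: no edge straddles that height → 0 crossings.
Lower: 2–3 at easting≈389453.7 (left), 5–6 at easting≈366211.2 (left) → 0 crossings.
Only Upper has an odd count, so the point is inside Upper.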